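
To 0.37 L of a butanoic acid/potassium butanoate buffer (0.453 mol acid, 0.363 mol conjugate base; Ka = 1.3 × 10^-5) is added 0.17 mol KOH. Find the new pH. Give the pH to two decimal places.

OH- converts CH3(CH2)2COOH to CH3(CH2)2COO-: CH3(CH2)2COOH → 0.283 mol, CH3(CH2)2COO- → 0.533 mol.
pKa = −log(1.3 × 10^-5) = 4.886
pH = pKa + log([A⁻]/[HA]) = 4.886 + log(0.533/0.283) = 4.886 +0.275

pH = 5.16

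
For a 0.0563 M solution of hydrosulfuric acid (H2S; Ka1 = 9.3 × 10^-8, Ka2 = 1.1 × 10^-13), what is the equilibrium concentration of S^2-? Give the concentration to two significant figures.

1.1 × 10^-13 M

First ionization gives [H+] ≈ [HS-] = 7.24 × 10^-5 M.
Second step: Ka2 = [H+][S^2-]/[HS-] ≈ [S^2-] (since [H+] ≈ [HS-]).
So [S^2-] ≈ Ka2.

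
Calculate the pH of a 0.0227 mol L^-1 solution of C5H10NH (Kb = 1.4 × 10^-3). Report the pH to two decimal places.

C5H10NH + H2O ⇌ C5H10NH2+ + OH-
Kb = [OH-]²/(0.0227 − [OH-]) = 1.4 × 10^-3
[OH-] is not negligible relative to C₀; solve [OH-]² + 0.0014·[OH-] − 3.18e-05 = 0.
[OH-] = (−Kb + √(Kb² + 4·Kb·C₀))/2 = 4.98 × 10^-3 M
pOH = 2.30, so pH = 14.00 − pOH = 11.70

pH = 11.70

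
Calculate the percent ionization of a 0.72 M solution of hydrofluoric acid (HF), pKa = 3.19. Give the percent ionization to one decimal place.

HF ⇌ F- + H+; let x = [H+] at equilibrium.
Ka = 10^(−3.19) = 6.46 × 10^-4
x ≈ √(Ka·C₀) = √(6.46 × 10^-4 × 0.72) = 2.16 × 10^-2 M
% ionization = x/C₀ × 100% = 2.16 × 10^-2/0.72 × 100% = 3.0%

3.0%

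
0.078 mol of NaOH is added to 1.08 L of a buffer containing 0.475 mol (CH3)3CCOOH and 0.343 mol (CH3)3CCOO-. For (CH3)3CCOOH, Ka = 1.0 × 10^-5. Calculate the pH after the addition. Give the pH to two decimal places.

After neutralization: n((CH3)3CCOOH) = 0.397 mol, n((CH3)3CCOO-) = 0.421 mol.
pKa = −log(1.0 × 10^-5) = 5.000
Henderson–Hasselbalch with mole ratio 0.421/0.397: pH = 5.000 + (+0.025)

pH = 5.03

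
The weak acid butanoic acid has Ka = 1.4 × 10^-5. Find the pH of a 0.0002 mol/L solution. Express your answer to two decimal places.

CH3(CH2)2COOH ⇌ CH3(CH2)2COO- + H+
From the ICE table, Ka = [H+]²/(0.0002 − [H+]) = 1.4 × 10^-5.
[H+] is not negligible relative to C₀; solve [H+]² + 1.4e-05·[H+] − 2.8e-09 = 0.
[H+] = [−1.4e-05 + √(1.4e-05² + 1.12e-08)]/2 = 4.64 × 10^-5 M
pH = −log(4.64 × 10^-5) = 4.33

pH = 4.33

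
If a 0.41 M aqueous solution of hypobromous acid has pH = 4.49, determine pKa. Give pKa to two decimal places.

pKa = 8.59

[H+] = 10^(-4.49) = 3.24 × 10^-5 M
At equilibrium [HA] = 0.41 − 3.24 × 10^-5 = 4.10 × 10^-1 M
Ka = [H+][A-]/[HA] = (3.24 × 10^-5)² / 4.10 × 10^-1 = 2.56 × 10^-9
pKa = -log(2.56 × 10^-9) = 8.59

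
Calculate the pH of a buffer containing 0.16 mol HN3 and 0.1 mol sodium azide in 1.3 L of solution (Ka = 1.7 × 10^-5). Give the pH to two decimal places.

pKa = −log(1.7 × 10^-5) = 4.770
pH = pKa + log([A⁻]/[HA]) = 4.770 + log(0.1/0.16)
pH = 4.770 + (-0.204) = 4.57

pH = 4.57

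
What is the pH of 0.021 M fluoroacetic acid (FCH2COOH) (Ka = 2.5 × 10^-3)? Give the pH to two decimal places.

FCH2COOH ⇌ FCH2COO- + H+
Let x = [H+] at equilibrium. Ka = x²/(0.021 − x).
Here C₀/Ka ≈ 8.4, so the small-x approximation fails. Use the quadratic:
x = (−Ka + √(Ka² + 4·Ka·C₀))/2 = 6.10 × 10^-3 M
pH = −log[H+] = −log(6.10 × 10^-3) = 2.21

pH = 2.21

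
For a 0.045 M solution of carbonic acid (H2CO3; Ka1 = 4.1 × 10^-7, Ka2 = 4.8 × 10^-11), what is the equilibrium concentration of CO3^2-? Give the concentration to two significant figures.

4.8 × 10^-11 M

First ionization gives [H+] ≈ [HCO3-] = 1.36 × 10^-4 M.
Second step: Ka2 = [H+][CO3^2-]/[HCO3-] ≈ [CO3^2-] (since [H+] ≈ [HCO3-]).
So [CO3^2-] ≈ Ka2.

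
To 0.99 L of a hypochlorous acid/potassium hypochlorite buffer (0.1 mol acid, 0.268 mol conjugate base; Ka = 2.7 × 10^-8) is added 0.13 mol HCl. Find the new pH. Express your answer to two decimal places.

pH = 7.35

Added H+ converts OCl- to HOCl: HOCl → 0.23 mol, OCl- → 0.138 mol.
pKa = −log(2.7 × 10^-8) = 7.569
pH = pKa + log(n_OCl-/n_HOCl) = 7.569 + log(0.138/0.23) = 7.569 + (-0.222)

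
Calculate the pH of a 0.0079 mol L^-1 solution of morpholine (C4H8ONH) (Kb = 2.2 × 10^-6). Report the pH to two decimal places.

pH = 10.12

C4H8ONH + H2O ⇌ C4H8ONH2+ + OH-
Kb = [OH-]²/(0.0079 − [OH-]) = 2.2 × 10^-6
Neglecting [OH-] in the denominator: [OH-] = √(2.2 × 10^-6 × 0.0079) = 1.32 × 10^-4 M
Check: 1.7% ionized — well under 5%, approximation valid.
pOH = 3.88, so pH = 14.00 − pOH = 10.12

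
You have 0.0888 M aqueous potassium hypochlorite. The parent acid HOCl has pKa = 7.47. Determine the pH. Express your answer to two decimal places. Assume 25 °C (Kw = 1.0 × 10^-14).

OCl- is the conjugate base of the weak acid HOCl.
Ka = 10^(−7.47) = 3.39 × 10^-8
Kb = Kw/Ka = 1.0×10^-14 / 3.39 × 10^-8 = 2.95 × 10^-7
Let x = [OH-] at equilibrium. Kb = x²/(0.0888 − x).
Neglecting x in the denominator: x = √(2.95 × 10^-7 × 0.0888) = 1.62 × 10^-4 M
(x/C₀ = 0.18% < 5%, so the approximation holds.)
pOH = −log(1.62 × 10^-4) = 3.79; pH = 14.00 − 3.79 = 10.21

pH = 10.21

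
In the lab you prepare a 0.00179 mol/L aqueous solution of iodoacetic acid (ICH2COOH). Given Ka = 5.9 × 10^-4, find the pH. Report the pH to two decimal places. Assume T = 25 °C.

ICH2COOH ⇌ ICH2COO- + H+
From the ICE table, Ka = x²/(0.00179 − x) = 5.9 × 10^-4.
Here C₀/Ka ≈ 3.03, so the small-x approximation fails. Use the quadratic:
x = (−Ka + √(Ka² + 4·Ka·C₀))/2 = 7.74 × 10^-4 M
pH = −log(7.74 × 10^-4) = 3.11

pH = 3.11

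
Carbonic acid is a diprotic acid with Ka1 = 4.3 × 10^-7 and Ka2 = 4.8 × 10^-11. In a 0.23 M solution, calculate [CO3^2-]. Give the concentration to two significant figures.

First ionization gives [H+] ≈ [HCO3-] = 3.14 × 10^-4 M.
Second step: Ka2 = [H+][CO3^2-]/[HCO3-] ≈ [CO3^2-] (since [H+] ≈ [HCO3-]).
So [CO3^2-] ≈ Ka2.

4.8 × 10^-11 M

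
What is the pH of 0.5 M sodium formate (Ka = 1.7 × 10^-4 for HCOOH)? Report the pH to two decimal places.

pH = 8.73

HCOO- is the conjugate base of the weak acid HCOOH.
Kb = Kw/Ka = 1.0×10^-14 / 1.7 × 10^-4 = 5.88 × 10^-11
Kb = [OH-]²/(0.5 − [OH-]) = 5.88 × 10^-11
Since Kb ≪ C₀, [OH-] ≈ √(Kb·C₀) = 5.42 × 10^-6 M.
pOH = −log(5.42 × 10^-6) = 5.27; pH = 14.00 − 5.27 = 8.73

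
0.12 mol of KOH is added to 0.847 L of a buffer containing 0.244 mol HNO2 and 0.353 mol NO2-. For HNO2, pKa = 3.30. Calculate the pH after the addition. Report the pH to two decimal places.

pH = 3.88

OH- converts HNO2 to NO2-: HNO2 → 0.124 mol, NO2- → 0.473 mol.
pH = pKa + log(n_NO2-/n_HNO2) = 3.30 + log(0.473/0.124) = 3.30 + (+0.581)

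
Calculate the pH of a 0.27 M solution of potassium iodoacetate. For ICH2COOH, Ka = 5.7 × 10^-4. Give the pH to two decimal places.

ICH2COO- is the conjugate base of the weak acid ICH2COOH.
Kb = Kw/Ka = 1.0×10^-14 / 5.7 × 10^-4 = 1.75 × 10^-11
From the ICE table, Kb = x²/(0.27 − x) = 1.75 × 10^-11.
Since Kb ≪ C₀, x ≈ √(Kb·C₀) = 2.17 × 10^-6 M.
pOH = 5.66, so pH = 14.00 − pOH = 8.34

pH = 8.34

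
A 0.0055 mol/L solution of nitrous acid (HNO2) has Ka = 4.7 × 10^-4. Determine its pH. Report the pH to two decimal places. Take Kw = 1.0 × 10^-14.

pH = 2.86

HNO2 ⇌ NO2- + H+
From the ICE table, Ka = [H+]²/(0.0055 − [H+]) = 4.7 × 10^-4.
The 5% rule fails; solving [H+]² + Ka·[H+] − Ka·C₀ = 0 exactly:
[H+] = (−Ka + √(Ka² + 4·Ka·C₀))/2 = 1.39 × 10^-3 M
pH = −log[H+] = −log(1.39 × 10^-3) = 2.86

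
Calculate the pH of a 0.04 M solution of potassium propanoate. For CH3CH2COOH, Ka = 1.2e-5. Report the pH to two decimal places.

CH3CH2COO- is the conjugate base of the weak acid CH3CH2COOH.
Kb = Kw/Ka = 1.0×10^-14 / 1.2 × 10^-5 = 8.33 × 10^-10
Kb = [OH-]²/(0.04 − [OH-]) = 8.33 × 10^-10
Since Kb ≪ C₀, [OH-] ≈ √(Kb·C₀) = 5.77 × 10^-6 M.
Check: 0.014% ionized — well under 5%, approximation valid.
pOH = 5.24, so pH = 14.00 − pOH = 8.76

pH = 8.76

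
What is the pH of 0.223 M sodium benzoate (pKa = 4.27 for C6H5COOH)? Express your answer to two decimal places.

C6H5COO- is the conjugate base of the weak acid C6H5COOH.
Ka = 10^(−4.27) = 5.37 × 10^-5
Kb = Kw/Ka = 1.0×10^-14 / 5.37 × 10^-5 = 1.86 × 10^-10
From the ICE table, Kb = x²/(0.223 − x) = 1.86 × 10^-10.
Neglecting x in the denominator: x = √(1.86 × 10^-10 × 0.223) = 6.44 × 10^-6 M
(x/C₀ = 0.0029% < 5%, so the approximation holds.)
pOH = 5.19, so pH = 14.00 − pOH = 8.81

pH = 8.81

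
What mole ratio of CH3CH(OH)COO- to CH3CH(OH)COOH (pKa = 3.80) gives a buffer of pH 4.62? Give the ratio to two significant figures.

pH = pKa + log(r) ⇒ log(r) = 4.62 − 3.80 = +0.82
r = [CH3CH(OH)COO-]/[CH3CH(OH)COOH] = 10^(+0.82) = 6.61

ratio = 6.6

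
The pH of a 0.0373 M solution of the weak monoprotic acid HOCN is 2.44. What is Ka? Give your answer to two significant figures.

Ka = 3.9 × 10^-4

[H+] = 10^(-2.44) = 3.63 × 10^-3 M
At equilibrium [HA] = 0.0373 − 3.63 × 10^-3 = 3.37 × 10^-2 M
Ka = [H+][A-]/[HA] = (3.63 × 10^-3)² / 3.37 × 10^-2 = 3.9 × 10^-4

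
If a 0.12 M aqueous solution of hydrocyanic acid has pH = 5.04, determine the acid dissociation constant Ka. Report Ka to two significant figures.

[H+] = 10^(-5.04) = 9.12 × 10^-6 M
At equilibrium [HA] = 0.12 − 9.12 × 10^-6 = 1.20 × 10^-1 M
Ka = [H+][A-]/[HA] = (9.12 × 10^-6)² / 1.20 × 10^-1 = 6.9 × 10^-10

Ka = 6.9 × 10^-10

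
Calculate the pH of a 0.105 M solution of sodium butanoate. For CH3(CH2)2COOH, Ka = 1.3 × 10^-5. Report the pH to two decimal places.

pH = 8.95

CH3(CH2)2COO- is the conjugate base of the weak acid CH3(CH2)2COOH.
Kb = Kw/Ka = 1.0×10^-14 / 1.3 × 10^-5 = 7.69 × 10^-10
Kb = [OH-]²/(0.105 − [OH-]) = 7.69 × 10^-10
Neglecting [OH-] in the denominator: [OH-] = √(7.69 × 10^-10 × 0.105) = 8.99 × 10^-6 M
Check: 0.0086% ionized — well under 5%, approximation valid.
pOH = −log(8.99 × 10^-6) = 5.05; pH = 14.00 − 5.05 = 8.95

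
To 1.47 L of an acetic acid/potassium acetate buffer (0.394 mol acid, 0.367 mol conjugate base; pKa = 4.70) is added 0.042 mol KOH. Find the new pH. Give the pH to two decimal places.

pH = 4.77

OH- converts CH3COOH to CH3COO-: CH3COOH → 0.352 mol, CH3COO- → 0.409 mol.
Henderson–Hasselbalch with mole ratio 0.409/0.352: pH = 4.70 + (+0.065)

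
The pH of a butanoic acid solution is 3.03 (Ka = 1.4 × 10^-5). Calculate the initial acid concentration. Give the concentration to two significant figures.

C₀ = 6.3 × 10^-2 M

[H+] = 10^(-3.03) = 9.33 × 10^-4 M = x
Ka = x²/(C₀ − x) ⇒ C₀ = x + x²/Ka
C₀ = 9.33 × 10^-4 + (9.33 × 10^-4)²/(1.4 × 10^-5) = 6.31 × 10^-2 M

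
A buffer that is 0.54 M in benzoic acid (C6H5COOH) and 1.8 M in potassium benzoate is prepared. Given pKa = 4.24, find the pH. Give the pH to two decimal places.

pH = 4.76

Using pH = pKa + log([base]/[acid]) with [base]/[acid] = 1.8/0.54:
pH = 4.24 + (+0.523) = 4.76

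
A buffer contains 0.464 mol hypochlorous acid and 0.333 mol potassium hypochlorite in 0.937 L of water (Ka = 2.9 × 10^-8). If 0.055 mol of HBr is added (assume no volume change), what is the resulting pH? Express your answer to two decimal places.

pH = 7.27

Added H+ converts OCl- to HOCl: HOCl → 0.519 mol, OCl- → 0.278 mol.
pKa = −log(2.9 × 10^-8) = 7.538
pH = pKa + log([A⁻]/[HA]) = 7.538 + log(0.278/0.519) = 7.538 -0.271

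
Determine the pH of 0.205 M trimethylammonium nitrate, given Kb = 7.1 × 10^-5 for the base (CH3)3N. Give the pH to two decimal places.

pH = 5.27

(CH3)3NH+ is the conjugate acid of the weak base (CH3)3N.
Ka = Kw/Kb = 1.0×10^-14 / 7.1 × 10^-5 = 1.41 × 10^-10
From the ICE table, Ka = [H+]²/(0.205 − [H+]) = 1.41 × 10^-10.
Neglecting [H+] in the denominator: [H+] = √(1.41 × 10^-10 × 0.205) = 5.38 × 10^-6 M
pH = −log(5.38 × 10^-6) = 5.27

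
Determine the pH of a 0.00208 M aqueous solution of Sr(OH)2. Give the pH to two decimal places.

pH = 11.62

Sr(OH)2 is a strong base (each formula unit releases 2 OH-); [OH-] = 0.00416 M.
pOH = -log(0.00416) = 2.38
pH = 14.00 - 2.38 = 11.62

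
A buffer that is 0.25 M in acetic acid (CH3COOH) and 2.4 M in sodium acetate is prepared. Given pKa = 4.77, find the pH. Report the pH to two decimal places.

pH = 5.75

Using pH = pKa + log([base]/[acid]) with [base]/[acid] = 2.4/0.25:
pH = 4.77 + (+0.982) = 5.75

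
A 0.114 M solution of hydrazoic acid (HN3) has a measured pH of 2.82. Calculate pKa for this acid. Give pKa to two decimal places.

pKa = 4.69

[H+] = 10^(-2.82) = 1.51 × 10^-3 M
At equilibrium [HA] = 0.114 − 1.51 × 10^-3 = 1.12 × 10^-1 M
Ka = [H+][A-]/[HA] = (1.51 × 10^-3)² / 1.12 × 10^-1 = 2.04 × 10^-5
pKa = -log(2.04 × 10^-5) = 4.69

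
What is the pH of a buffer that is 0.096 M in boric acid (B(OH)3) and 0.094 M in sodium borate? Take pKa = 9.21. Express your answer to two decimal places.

pH = 9.20

Using pH = pKa + log([base]/[acid]) with [base]/[acid] = 0.094/0.096:
pH = 9.21 + (-0.009) = 9.20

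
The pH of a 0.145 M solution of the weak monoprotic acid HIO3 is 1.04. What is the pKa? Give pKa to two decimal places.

pKa = 0.81

[H+] = 10^(-1.04) = 9.12 × 10^-2 M
At equilibrium [HA] = 0.145 − 9.12 × 10^-2 = 5.38 × 10^-2 M
Ka = [H+][A-]/[HA] = (9.12 × 10^-2)² / 5.38 × 10^-2 = 1.55 × 10^-1
pKa = -log(1.55 × 10^-1) = 0.81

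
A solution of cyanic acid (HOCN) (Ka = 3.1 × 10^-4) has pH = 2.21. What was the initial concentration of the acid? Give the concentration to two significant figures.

[H+] = 10^(-2.21) = 6.17 × 10^-3 M = x
Ka = x²/(C₀ − x) ⇒ C₀ = x + x²/Ka
C₀ = 6.17 × 10^-3 + (6.17 × 10^-3)²/(3.1 × 10^-4) = 1.29 × 10^-1 M

C₀ = 1.3 × 10^-1 M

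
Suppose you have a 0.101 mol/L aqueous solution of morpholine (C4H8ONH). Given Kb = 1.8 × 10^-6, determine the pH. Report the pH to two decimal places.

C4H8ONH + H2O ⇌ C4H8ONH2+ + OH-
From the ICE table, Kb = x²/(0.101 − x) = 1.8 × 10^-6.
Assume x ≪ 0.101: x ≈ √(1.8 × 10^-6 × 0.101) = 4.26 × 10^-4 M
(x/C₀ = 0.42% < 5%, so the approximation holds.)
pOH = −log(4.26 × 10^-4) = 3.37; pH = 14.00 − 3.37 = 10.63

pH = 10.63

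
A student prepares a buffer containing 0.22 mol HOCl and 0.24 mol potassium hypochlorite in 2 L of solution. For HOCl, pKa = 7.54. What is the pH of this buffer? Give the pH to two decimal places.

pH = 7.58

pH = pKa + log([A⁻]/[HA]) = 7.54 + log(0.24/0.22)
pH = 7.54 + (+0.038) = 7.58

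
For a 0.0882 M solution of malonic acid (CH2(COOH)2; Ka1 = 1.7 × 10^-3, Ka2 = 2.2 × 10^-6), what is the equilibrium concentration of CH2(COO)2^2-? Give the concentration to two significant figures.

First ionization gives [H+] ≈ [CH2(COOH)COO-] = 1.14 × 10^-2 M.
Second step: Ka2 = [H+][CH2(COO)2^2-]/[CH2(COOH)COO-] ≈ [CH2(COO)2^2-] (since [H+] ≈ [CH2(COOH)COO-]).
So [CH2(COO)2^2-] ≈ Ka2.

2.2 × 10^-6 M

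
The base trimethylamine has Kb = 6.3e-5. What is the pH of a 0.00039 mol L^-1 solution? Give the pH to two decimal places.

pH = 10.11

(CH3)3N + H2O ⇌ (CH3)3NH+ + OH-
Kb = [OH-]²/(0.00039 − [OH-]) = 6.3 × 10^-5
Here C₀/Kb ≈ 6.19, so the small-[OH-] approximation fails. Use the quadratic:
[OH-] = [−6.3e-05 + √(6.3e-05² + 9.83e-08)]/2 = 1.28 × 10^-4 M
pOH = 3.89, so pH = 14.00 − pOH = 10.11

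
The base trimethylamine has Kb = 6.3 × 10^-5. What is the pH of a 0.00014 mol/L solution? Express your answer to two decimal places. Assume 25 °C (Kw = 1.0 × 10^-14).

(CH3)3N + H2O ⇌ (CH3)3NH+ + OH-
From the ICE table, Kb = [OH-]²/(0.00014 − [OH-]) = 6.3 × 10^-5.
The 5% rule fails; solving [OH-]² + Kb·[OH-] − Kb·C₀ = 0 exactly:
[OH-] = [−6.3e-05 + √(6.3e-05² + 3.53e-08)]/2 = 6.76 × 10^-5 M
pOH = −log(6.76 × 10^-5) = 4.17; pH = 14.00 − 4.17 = 9.83

pH = 9.83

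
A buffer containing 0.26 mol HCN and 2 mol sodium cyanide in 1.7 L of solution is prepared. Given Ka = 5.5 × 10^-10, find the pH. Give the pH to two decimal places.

pKa = −log(5.5 × 10^-10) = 9.260
Henderson–Hasselbalch: pH = pKa + log([CN-]/[HCN]) = 9.260 + log(2/0.26)
pH = 9.260 + (+0.886) = 10.15

pH = 10.15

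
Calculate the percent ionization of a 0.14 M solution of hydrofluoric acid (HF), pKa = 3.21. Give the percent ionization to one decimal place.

HF ⇌ F- + H+; let x = [H+] at equilibrium.
Ka = 10^(−3.21) = 6.17 × 10^-4
Solve x² + 0.000617x − 8.64e-05 = 0 → x = 8.99 × 10^-3 M
% ionization = x/C₀ × 100% = 8.99 × 10^-3/0.14 × 100% = 6.4%

6.4%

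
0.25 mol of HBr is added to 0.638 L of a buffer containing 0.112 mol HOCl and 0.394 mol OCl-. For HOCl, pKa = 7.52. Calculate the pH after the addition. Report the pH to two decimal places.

pH = 7.12

After neutralization: n(HOCl) = 0.362 mol, n(OCl-) = 0.144 mol.
pH = pKa + log(n_OCl-/n_HOCl) = 7.52 + log(0.144/0.362) = 7.52 + (-0.400)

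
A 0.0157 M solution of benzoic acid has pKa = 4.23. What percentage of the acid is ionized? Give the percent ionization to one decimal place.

C6H5COOH ⇌ C6H5COO- + H+; let x = [H+] at equilibrium.
Ka = 10^(−4.23) = 5.89 × 10^-5
Ka = x²/(C₀ − x); solving the quadratic gives x = 9.33 × 10^-4 M.
Fraction ionized = 9.33 × 10^-4 / 0.0157 = 0.0594 → 5.9%

5.9%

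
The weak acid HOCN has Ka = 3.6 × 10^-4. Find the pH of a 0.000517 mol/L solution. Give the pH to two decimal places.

HOCN ⇌ OCN- + H+
Ka = x²/(0.000517 − x) = 3.6 × 10^-4
The 5% rule fails; solving x² + Ka·x − Ka·C₀ = 0 exactly:
x = [−0.00036 + √(0.00036² + 7.44e-07)]/2 = 2.87 × 10^-4 M
pH = −log(2.87 × 10^-4) = 3.54

pH = 3.54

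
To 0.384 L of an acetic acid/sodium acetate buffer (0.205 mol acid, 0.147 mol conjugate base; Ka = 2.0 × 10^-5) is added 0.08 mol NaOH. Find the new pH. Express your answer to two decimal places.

After neutralization: n(CH3COOH) = 0.125 mol, n(CH3COO-) = 0.227 mol.
pKa = −log(2.0 × 10^-5) = 4.699
pH = pKa + log(n_CH3COO-/n_CH3COOH) = 4.699 + log(0.227/0.125) = 4.699 + (+0.259)

pH = 4.96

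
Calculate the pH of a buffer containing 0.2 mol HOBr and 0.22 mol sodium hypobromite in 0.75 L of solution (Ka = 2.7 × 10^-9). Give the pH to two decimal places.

pKa = −log(2.7 × 10^-9) = 8.569
pH = pKa + log([A⁻]/[HA]) = 8.569 + log(0.22/0.2)
pH = 8.569 + (+0.041) = 8.61

pH = 8.61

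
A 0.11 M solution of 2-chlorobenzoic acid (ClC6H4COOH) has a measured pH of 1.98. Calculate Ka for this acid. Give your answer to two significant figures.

Ka = 1.1 × 10^-3

[H+] = 10^(-1.98) = 1.05 × 10^-2 M
At equilibrium [HA] = 0.11 − 1.05 × 10^-2 = 9.95 × 10^-2 M
Ka = [H+][A-]/[HA] = (1.05 × 10^-2)² / 9.95 × 10^-2 = 1.1 × 10^-3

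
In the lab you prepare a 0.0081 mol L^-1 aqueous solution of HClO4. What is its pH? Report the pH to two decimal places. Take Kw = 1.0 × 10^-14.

pH = 2.09

HClO4 is a strong acid and dissociates completely, so [H+] = 0.0081 M.
pH = -log(0.0081) = 2.09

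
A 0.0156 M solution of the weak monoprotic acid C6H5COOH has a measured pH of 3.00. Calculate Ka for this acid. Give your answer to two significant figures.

[H+] = 10^(-3.00) = 1.00 × 10^-3 M
At equilibrium [HA] = 0.0156 − 1.00 × 10^-3 = 1.46 × 10^-2 M
Ka = [H+][A-]/[HA] = (1.00 × 10^-3)² / 1.46 × 10^-2 = 6.8 × 10^-5

Ka = 6.8 × 10^-5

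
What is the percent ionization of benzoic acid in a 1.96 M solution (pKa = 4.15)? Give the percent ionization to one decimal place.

C6H5COOH ⇌ C6H5COO- + H+; let x = [H+] at equilibrium.
Ka = 10^(−4.15) = 7.08 × 10^-5
x ≈ √(Ka·C₀) = √(7.08 × 10^-5 × 1.96) = 1.18 × 10^-2 M
% ionization = x/C₀ × 100% = 1.18 × 10^-2/1.96 × 100% = 0.6%

0.6%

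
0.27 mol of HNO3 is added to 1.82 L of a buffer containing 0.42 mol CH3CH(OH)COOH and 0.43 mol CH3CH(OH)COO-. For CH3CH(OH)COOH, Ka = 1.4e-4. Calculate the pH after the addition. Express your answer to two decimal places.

Added H+ converts CH3CH(OH)COO- to CH3CH(OH)COOH: CH3CH(OH)COOH → 0.69 mol, CH3CH(OH)COO- → 0.16 mol.
pKa = −log(1.4 × 10^-4) = 3.854
Henderson–Hasselbalch with mole ratio 0.16/0.69: pH = 3.854 + (-0.635)

pH = 3.22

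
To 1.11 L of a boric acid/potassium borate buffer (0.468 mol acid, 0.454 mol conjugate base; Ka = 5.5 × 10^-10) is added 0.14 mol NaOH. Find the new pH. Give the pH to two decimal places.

After neutralization: n(B(OH)3) = 0.328 mol, n(B(OH)4-) = 0.594 mol.
pKa = −log(5.5 × 10^-10) = 9.260
Henderson–Hasselbalch with mole ratio 0.594/0.328: pH = 9.260 + (+0.258)

pH = 9.52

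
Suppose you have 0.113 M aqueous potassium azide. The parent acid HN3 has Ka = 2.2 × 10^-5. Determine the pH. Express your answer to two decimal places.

N3- is the conjugate base of the weak acid HN3.
Kb = Kw/Ka = 1.0×10^-14 / 2.2 × 10^-5 = 4.55 × 10^-10
From the ICE table, Kb = [OH-]²/(0.113 − [OH-]) = 4.55 × 10^-10.
Neglecting [OH-] in the denominator: [OH-] = √(4.55 × 10^-10 × 0.113) = 7.17 × 10^-6 M
pOH = 5.14, so pH = 14.00 − pOH = 8.86

pH = 8.86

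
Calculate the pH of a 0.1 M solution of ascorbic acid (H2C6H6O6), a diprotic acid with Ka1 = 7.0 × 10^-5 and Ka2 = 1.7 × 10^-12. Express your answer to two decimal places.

Ka1 ≫ Ka2, so treat the first dissociation as the only significant source of H+.
Ka1 = x²/(0.1 − x) = 7.0 × 10^-5
x ≈ √(7.0 × 10^-5 × 0.1) = 2.65 × 10^-3 M
pH = −log(2.65 × 10^-3) = 2.58

pH = 2.58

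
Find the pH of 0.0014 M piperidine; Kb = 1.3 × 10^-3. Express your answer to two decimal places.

pH = 10.93

C5H10NH + H2O ⇌ C5H10NH2+ + OH-
Kb = [OH-]²/(0.0014 − [OH-]) = 1.3 × 10^-3
[OH-] is not negligible relative to C₀; solve [OH-]² + 0.0013·[OH-] − 1.82e-06 = 0.
[OH-] = (−Kb + √(Kb² + 4·Kb·C₀))/2 = 8.47 × 10^-4 M
pOH = 3.07, so pH = 14.00 − pOH = 10.93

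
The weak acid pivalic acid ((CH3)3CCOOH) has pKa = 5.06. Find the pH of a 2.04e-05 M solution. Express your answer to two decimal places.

(CH3)3CCOOH ⇌ (CH3)3CCOO- + H+
Ka = 10^(−5.06) = 8.71 × 10^-6
From the ICE table, Ka = [H+]²/(2.04e-05 − [H+]) = 8.71 × 10^-6.
[H+] is not negligible relative to C₀; solve [H+]² + 8.71e-06·[H+] − 1.78e-10 = 0.
[H+] = [−8.71e-06 + √(8.71e-06² + 7.11e-10)]/2 = 9.67 × 10^-6 M
pH = −log[H+] = −log(9.67 × 10^-6) = 5.01

pH = 5.01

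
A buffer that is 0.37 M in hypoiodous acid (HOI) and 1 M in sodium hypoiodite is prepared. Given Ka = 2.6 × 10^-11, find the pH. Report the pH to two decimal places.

pKa = −log(2.6 × 10^-11) = 10.585
Using pH = pKa + log([base]/[acid]) with [base]/[acid] = 1/0.37:
pH = 10.585 + (+0.432) = 11.02

pH = 11.02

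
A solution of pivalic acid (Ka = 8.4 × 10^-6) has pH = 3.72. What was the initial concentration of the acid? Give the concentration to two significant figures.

[H+] = 10^(-3.72) = 1.91 × 10^-4 M = x
Ka = x²/(C₀ − x) ⇒ C₀ = x + x²/Ka
C₀ = 1.91 × 10^-4 + (1.91 × 10^-4)²/(8.4 × 10^-6) = 4.53 × 10^-3 M

C₀ = 4.5 × 10^-3 M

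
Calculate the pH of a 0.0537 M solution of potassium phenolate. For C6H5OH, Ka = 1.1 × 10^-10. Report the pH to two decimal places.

pH = 11.34

C6H5O- is the conjugate base of the weak acid C6H5OH.
Kb = Kw/Ka = 1.0×10^-14 / 1.1 × 10^-10 = 9.09 × 10^-5
Kb = x²/(0.0537 − x) = 9.09 × 10^-5
Since Kb ≪ C₀, x ≈ √(Kb·C₀) = 2.21 × 10^-3 M.
Check: 4.1% ionized — well under 5%, approximation valid.
pOH = −log(2.21 × 10^-3) = 2.66; pH = 14.00 − 2.66 = 11.34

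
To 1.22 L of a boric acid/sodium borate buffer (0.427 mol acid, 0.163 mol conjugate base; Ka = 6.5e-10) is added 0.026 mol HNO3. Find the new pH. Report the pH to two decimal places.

After neutralization: n(B(OH)3) = 0.453 mol, n(B(OH)4-) = 0.137 mol.
pKa = −log(6.5 × 10^-10) = 9.187
pH = pKa + log(n_B(OH)4-/n_B(OH)3) = 9.187 + log(0.137/0.453) = 9.187 + (-0.519)

pH = 8.67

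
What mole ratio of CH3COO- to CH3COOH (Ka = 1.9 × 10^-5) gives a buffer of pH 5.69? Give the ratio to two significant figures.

ratio = 9.3

pKa = -log(1.9 × 10^-5) = 4.721
pH = pKa + log(r) ⇒ log(r) = 5.69 − 4.721 = +0.969
r = [CH3COO-]/[CH3COOH] = 10^(+0.969) = 9.31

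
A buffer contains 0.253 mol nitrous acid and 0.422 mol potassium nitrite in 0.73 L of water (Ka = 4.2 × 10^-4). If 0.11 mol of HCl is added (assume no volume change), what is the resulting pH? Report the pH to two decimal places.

After neutralization: n(HNO2) = 0.363 mol, n(NO2-) = 0.312 mol.
pKa = −log(4.2 × 10^-4) = 3.377
pH = pKa + log(n_NO2-/n_HNO2) = 3.377 + log(0.312/0.363) = 3.377 + (-0.066)

pH = 3.31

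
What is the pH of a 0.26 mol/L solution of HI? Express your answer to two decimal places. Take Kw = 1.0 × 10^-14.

pH = 0.59

HI is a strong acid and dissociates completely, so [H+] = 0.26 M.
pH = -log(0.26) = 0.59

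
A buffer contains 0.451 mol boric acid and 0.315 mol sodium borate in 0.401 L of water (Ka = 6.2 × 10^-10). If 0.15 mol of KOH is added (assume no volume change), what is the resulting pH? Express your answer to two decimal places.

pH = 9.40

OH- converts B(OH)3 to B(OH)4-: B(OH)3 → 0.301 mol, B(OH)4- → 0.465 mol.
pKa = −log(6.2 × 10^-10) = 9.208
pH = pKa + log([A⁻]/[HA]) = 9.208 + log(0.465/0.301) = 9.208 +0.189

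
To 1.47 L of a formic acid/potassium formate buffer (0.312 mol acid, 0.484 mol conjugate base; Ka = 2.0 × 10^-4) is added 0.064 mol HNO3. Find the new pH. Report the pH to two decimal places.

pH = 3.75

Added H+ converts HCOO- to HCOOH: HCOOH → 0.376 mol, HCOO- → 0.42 mol.
pKa = −log(2.0 × 10^-4) = 3.699
pH = pKa + log([A⁻]/[HA]) = 3.699 + log(0.42/0.376) = 3.699 +0.048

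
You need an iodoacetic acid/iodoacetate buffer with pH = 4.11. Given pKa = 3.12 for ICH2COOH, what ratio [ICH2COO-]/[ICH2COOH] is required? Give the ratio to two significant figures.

ratio = 9.8

pH = pKa + log(r) ⇒ log(r) = 4.11 − 3.12 = +0.99
r = [ICH2COO-]/[ICH2COOH] = 10^(+0.99) = 9.77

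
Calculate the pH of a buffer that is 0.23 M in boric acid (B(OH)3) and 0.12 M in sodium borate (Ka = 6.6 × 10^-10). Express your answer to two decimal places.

pKa = −log(6.6 × 10^-10) = 9.180
Henderson–Hasselbalch: pH = pKa + log([B(OH)4-]/[B(OH)3]) = 9.180 + log(0.12/0.23)
pH = 9.180 + (-0.283) = 8.90

pH = 8.90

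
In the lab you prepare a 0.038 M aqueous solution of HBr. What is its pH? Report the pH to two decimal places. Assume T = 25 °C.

pH = 1.42

HBr is a strong acid and dissociates completely, so [H+] = 0.038 M.
pH = -log(0.038) = 1.42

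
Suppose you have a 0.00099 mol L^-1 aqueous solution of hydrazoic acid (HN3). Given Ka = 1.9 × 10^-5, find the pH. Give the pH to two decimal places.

pH = 3.89

HN3 ⇌ N3- + H+
Ka = x²/(0.00099 − x) = 1.9 × 10^-5
x is not negligible relative to C₀; solve x² + 1.9e-05·x − 1.88e-08 = 0.
x = (−Ka + √(Ka² + 4·Ka·C₀))/2 = 1.28 × 10^-4 M
pH = −log[H+] = −log(1.28 × 10^-4) = 3.89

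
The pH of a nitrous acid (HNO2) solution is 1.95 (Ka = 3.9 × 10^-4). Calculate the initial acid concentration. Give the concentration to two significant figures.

C₀ = 3.3 × 10^-1 M

[H+] = 10^(-1.95) = 1.12 × 10^-2 M = x
Ka = x²/(C₀ − x) ⇒ C₀ = x + x²/Ka
C₀ = 1.12 × 10^-2 + (1.12 × 10^-2)²/(3.9 × 10^-4) = 3.33 × 10^-1 M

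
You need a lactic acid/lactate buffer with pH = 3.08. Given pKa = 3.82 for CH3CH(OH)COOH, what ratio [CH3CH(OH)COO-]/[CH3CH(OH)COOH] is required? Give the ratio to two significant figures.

pH = pKa + log(r) ⇒ log(r) = 3.08 − 3.82 = -0.74
r = [CH3CH(OH)COO-]/[CH3CH(OH)COOH] = 10^(-0.74) = 0.182

ratio = 0.18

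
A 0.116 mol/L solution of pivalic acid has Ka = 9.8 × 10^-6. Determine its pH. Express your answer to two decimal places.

pH = 2.97

(CH3)3CCOOH ⇌ (CH3)3CCOO- + H+
Let x = [H+] at equilibrium. Ka = x²/(0.116 − x).
Neglecting x in the denominator: x = √(9.8 × 10^-6 × 0.116) = 1.07 × 10^-3 M
pH = −log(1.07 × 10^-3) = 2.97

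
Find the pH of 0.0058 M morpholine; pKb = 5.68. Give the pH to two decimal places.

C4H8ONH + H2O ⇌ C4H8ONH2+ + OH-
Kb = 10^(−5.68) = 2.09 × 10^-6
Let x = [OH-] at equilibrium. Kb = x²/(0.0058 − x).
Neglecting x in the denominator: x = √(2.09 × 10^-6 × 0.0058) = 1.10 × 10^-4 M
Check: 1.9% ionized — well under 5%, approximation valid.
pOH = −log(1.10 × 10^-4) = 3.96; pH = 14.00 − 3.96 = 10.04

pH = 10.04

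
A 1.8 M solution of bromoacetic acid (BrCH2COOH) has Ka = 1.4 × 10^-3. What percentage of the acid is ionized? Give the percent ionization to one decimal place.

BrCH2COOH ⇌ BrCH2COO- + H+; let x = [H+] at equilibrium.
x ≈ √(Ka·C₀) = √(1.4 × 10^-3 × 1.8) = 5.02 × 10^-2 M
% ionization = x/C₀ × 100% = 5.02 × 10^-2/1.8 × 100% = 2.8%

2.8%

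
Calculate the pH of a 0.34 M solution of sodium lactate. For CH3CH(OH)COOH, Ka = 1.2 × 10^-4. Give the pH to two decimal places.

CH3CH(OH)COO- is the conjugate base of the weak acid CH3CH(OH)COOH.
Kb = Kw/Ka = 1.0×10^-14 / 1.2 × 10^-4 = 8.33 × 10^-11
Kb = [OH-]²/(0.34 − [OH-]) = 8.33 × 10^-11
Neglecting [OH-] in the denominator: [OH-] = √(8.33 × 10^-11 × 0.34) = 5.32 × 10^-6 M
pOH = −log(5.32 × 10^-6) = 5.27; pH = 14.00 − 5.27 = 8.73

pH = 8.73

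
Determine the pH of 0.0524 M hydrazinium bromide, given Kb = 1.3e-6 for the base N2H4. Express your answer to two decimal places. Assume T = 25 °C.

N2H5+ is the conjugate acid of the weak base N2H4.
Ka = Kw/Kb = 1.0×10^-14 / 1.3 × 10^-6 = 7.69 × 10^-9
Ka = [H+]²/(0.0524 − [H+]) = 7.69 × 10^-9
Assume [H+] ≪ 0.0524: [H+] ≈ √(7.69 × 10^-9 × 0.0524) = 2.01 × 10^-5 M
pH = −log[H+] = −log(2.01 × 10^-5) = 4.70

pH = 4.70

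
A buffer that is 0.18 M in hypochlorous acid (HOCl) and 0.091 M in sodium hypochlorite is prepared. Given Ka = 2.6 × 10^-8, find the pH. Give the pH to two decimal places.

pKa = −log(2.6 × 10^-8) = 7.585
Henderson–Hasselbalch: pH = pKa + log([OCl-]/[HOCl]) = 7.585 + log(0.091/0.18)
pH = 7.585 + (-0.296) = 7.29

pH = 7.29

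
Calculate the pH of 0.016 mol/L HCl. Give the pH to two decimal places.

pH = 1.80

HCl is a strong acid and dissociates completely, so [H+] = 0.016 M.
pH = -log(0.016) = 1.80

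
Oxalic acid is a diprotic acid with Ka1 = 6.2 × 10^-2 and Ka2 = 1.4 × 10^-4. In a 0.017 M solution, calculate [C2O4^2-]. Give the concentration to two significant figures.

1.4 × 10^-4 M

First ionization gives [H+] ≈ [HC2O4-] = 1.39 × 10^-2 M.
Second step: Ka2 = [H+][C2O4^2-]/[HC2O4-] ≈ [C2O4^2-] (since [H+] ≈ [HC2O4-]).
So [C2O4^2-] ≈ Ka2.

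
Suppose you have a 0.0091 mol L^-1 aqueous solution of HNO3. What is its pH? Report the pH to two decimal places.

HNO3 is a strong acid and dissociates completely, so [H+] = 0.0091 M.
pH = -log(0.0091) = 2.04

pH = 2.04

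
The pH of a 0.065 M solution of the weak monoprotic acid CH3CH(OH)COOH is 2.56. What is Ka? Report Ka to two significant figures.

[H+] = 10^(-2.56) = 2.75 × 10^-3 M
At equilibrium [HA] = 0.065 − 2.75 × 10^-3 = 6.22 × 10^-2 M
Ka = [H+][A-]/[HA] = (2.75 × 10^-3)² / 6.22 × 10^-2 = 1.2 × 10^-4

Ka = 1.2 × 10^-4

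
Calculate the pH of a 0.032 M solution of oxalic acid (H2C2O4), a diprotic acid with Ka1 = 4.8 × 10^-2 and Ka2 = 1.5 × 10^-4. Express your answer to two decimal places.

Since Ka1 ≫ Ka2, the first ionization dominates [H+].
Ka1 = x²/(0.032 − x) = 4.8 × 10^-2
Solving the quadratic: x = (−Ka1 + √(Ka1² + 4·Ka1·C₀))/2 = 2.20 × 10^-2 M
pH = −log(2.20 × 10^-2) = 1.66

pH = 1.66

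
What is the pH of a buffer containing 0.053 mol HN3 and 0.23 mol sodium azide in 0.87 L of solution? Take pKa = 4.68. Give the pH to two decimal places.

Using pH = pKa + log([base]/[acid]) with [base]/[acid] = 0.23/0.053:
pH = 4.68 + (+0.637) = 5.32

pH = 5.32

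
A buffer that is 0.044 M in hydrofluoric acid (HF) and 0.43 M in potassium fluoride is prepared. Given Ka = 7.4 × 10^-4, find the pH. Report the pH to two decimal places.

pKa = −log(7.4 × 10^-4) = 3.131
Using pH = pKa + log([base]/[acid]) with [base]/[acid] = 0.43/0.044:
pH = 3.131 + (+0.990) = 4.12

pH = 4.12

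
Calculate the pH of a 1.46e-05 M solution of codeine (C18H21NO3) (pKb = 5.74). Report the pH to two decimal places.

pH = 8.64

C18H21NO3 + H2O ⇌ C18H22NO3+ + OH-
Kb = 10^(−5.74) = 1.82 × 10^-6
From the ICE table, Kb = [OH-]²/(1.46e-05 − [OH-]) = 1.82 × 10^-6.
The 5% rule fails; solving [OH-]² + Kb·[OH-] − Kb·C₀ = 0 exactly:
[OH-] = [−1.82e-06 + √(1.82e-06² + 1.06e-10)]/2 = 4.32 × 10^-6 M
pOH = −log(4.32 × 10^-6) = 5.36; pH = 14.00 − 5.36 = 8.64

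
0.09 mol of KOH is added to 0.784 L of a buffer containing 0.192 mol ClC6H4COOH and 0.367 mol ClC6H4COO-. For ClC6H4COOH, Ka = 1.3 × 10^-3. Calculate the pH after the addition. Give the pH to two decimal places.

OH- converts ClC6H4COOH to ClC6H4COO-: ClC6H4COOH → 0.102 mol, ClC6H4COO- → 0.457 mol.
pKa = −log(1.3 × 10^-3) = 2.886
pH = pKa + log(n_ClC6H4COO-/n_ClC6H4COOH) = 2.886 + log(0.457/0.102) = 2.886 + (+0.651)

pH = 3.54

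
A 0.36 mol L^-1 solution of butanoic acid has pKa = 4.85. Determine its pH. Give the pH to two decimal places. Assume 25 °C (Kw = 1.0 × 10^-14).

CH3(CH2)2COOH ⇌ CH3(CH2)2COO- + H+
Ka = 10^(−4.85) = 1.41 × 10^-5
From the ICE table, Ka = [H+]²/(0.36 − [H+]) = 1.41 × 10^-5.
Neglecting [H+] in the denominator: [H+] = √(1.41 × 10^-5 × 0.36) = 2.25 × 10^-3 M
([H+]/C₀ = 0.63% < 5%, so the approximation holds.)
pH = −log(2.25 × 10^-3) = 2.65

pH = 2.65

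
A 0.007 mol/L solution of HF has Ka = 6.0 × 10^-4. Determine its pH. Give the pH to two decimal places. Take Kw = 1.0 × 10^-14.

pH = 2.75

HF ⇌ F- + H+
Ka = x²/(0.007 − x) = 6.0 × 10^-4
x is not negligible relative to C₀; solve x² + 0.0006·x − 4.2e-06 = 0.
x = [−0.0006 + √(0.0006² + 1.68e-05)]/2 = 1.77 × 10^-3 M
pH = −log(1.77 × 10^-3) = 2.75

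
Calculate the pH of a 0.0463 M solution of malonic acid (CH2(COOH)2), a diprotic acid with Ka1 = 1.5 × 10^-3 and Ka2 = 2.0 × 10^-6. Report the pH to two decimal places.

pH = 2.12

Ka1 ≫ Ka2, so treat the first dissociation as the only significant source of H+.
Ka1 = x²/(0.0463 − x) = 1.5 × 10^-3
Solving the quadratic: x = (−Ka1 + √(Ka1² + 4·Ka1·C₀))/2 = 7.62 × 10^-3 M
pH = −log(7.62 × 10^-3) = 2.12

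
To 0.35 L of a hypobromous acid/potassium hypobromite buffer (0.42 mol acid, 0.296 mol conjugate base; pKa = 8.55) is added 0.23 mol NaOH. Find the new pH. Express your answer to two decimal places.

pH = 8.99

OH- converts HOBr to OBr-: HOBr → 0.19 mol, OBr- → 0.526 mol.
pH = pKa + log(n_OBr-/n_HOBr) = 8.55 + log(0.526/0.19) = 8.55 + (+0.442)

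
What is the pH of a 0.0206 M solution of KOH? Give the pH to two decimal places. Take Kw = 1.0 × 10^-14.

KOH is a strong base; [OH-] = 0.0206 M.
pOH = -log(0.0206) = 1.69
pH = 14.00 - 1.69 = 12.31

pH = 12.31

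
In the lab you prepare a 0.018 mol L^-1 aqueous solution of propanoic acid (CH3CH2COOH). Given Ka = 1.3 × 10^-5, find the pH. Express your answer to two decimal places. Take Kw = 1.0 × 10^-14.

CH3CH2COOH ⇌ CH3CH2COO- + H+
From the ICE table, Ka = x²/(0.018 − x) = 1.3 × 10^-5.
Assume x ≪ 0.018: x ≈ √(1.3 × 10^-5 × 0.018) = 4.84 × 10^-4 M
(x/C₀ = 2.7% < 5%, so the approximation holds.)
pH = −log(4.84 × 10^-4) = 3.32

pH = 3.32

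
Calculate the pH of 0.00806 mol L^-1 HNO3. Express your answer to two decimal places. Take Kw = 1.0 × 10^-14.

pH = 2.09

HNO3 is a strong acid and dissociates completely, so [H+] = 0.00806 M.
pH = -log(0.00806) = 2.09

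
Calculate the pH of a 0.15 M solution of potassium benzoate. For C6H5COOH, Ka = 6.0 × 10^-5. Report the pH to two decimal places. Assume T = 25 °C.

C6H5COO- is the conjugate base of the weak acid C6H5COOH.
Kb = Kw/Ka = 1.0×10^-14 / 6.0 × 10^-5 = 1.67 × 10^-10
Kb = [OH-]²/(0.15 − [OH-]) = 1.67 × 10^-10
Assume [OH-] ≪ 0.15: [OH-] ≈ √(1.67 × 10^-10 × 0.15) = 5.00 × 10^-6 M
pOH = 5.30, so pH = 14.00 − pOH = 8.70

pH = 8.70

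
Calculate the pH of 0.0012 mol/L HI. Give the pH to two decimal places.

pH = 2.92

HI is a strong acid and dissociates completely, so [H+] = 0.0012 M.
pH = -log(0.0012) = 2.92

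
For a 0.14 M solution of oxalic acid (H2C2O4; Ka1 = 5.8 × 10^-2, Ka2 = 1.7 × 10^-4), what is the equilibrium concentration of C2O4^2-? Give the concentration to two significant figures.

1.7 × 10^-4 M

First ionization gives [H+] ≈ [HC2O4-] = 6.57 × 10^-2 M.
Second step: Ka2 = [H+][C2O4^2-]/[HC2O4-] ≈ [C2O4^2-] (since [H+] ≈ [HC2O4-]).
So [C2O4^2-] ≈ Ka2.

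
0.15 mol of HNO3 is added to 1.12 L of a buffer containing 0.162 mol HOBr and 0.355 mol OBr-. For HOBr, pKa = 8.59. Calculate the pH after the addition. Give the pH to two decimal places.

After neutralization: n(HOBr) = 0.312 mol, n(OBr-) = 0.205 mol.
pH = pKa + log([A⁻]/[HA]) = 8.59 + log(0.205/0.312) = 8.59 -0.182

pH = 8.41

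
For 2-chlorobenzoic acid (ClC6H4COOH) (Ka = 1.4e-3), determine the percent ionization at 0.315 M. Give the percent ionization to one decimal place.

ClC6H4COOH ⇌ ClC6H4COO- + H+; let x = [H+] at equilibrium.
Ka = x²/(C₀ − x); solving the quadratic gives x = 2.03 × 10^-2 M.
% ionization = x/C₀ × 100% = 2.03 × 10^-2/0.315 × 100% = 6.4%

6.4%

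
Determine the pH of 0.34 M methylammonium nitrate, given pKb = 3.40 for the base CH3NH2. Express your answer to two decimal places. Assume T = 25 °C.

pH = 5.53

CH3NH3+ is the conjugate acid of the weak base CH3NH2.
Kb = 10^(−3.40) = 3.98 × 10^-4
Ka = Kw/Kb = 1.0×10^-14 / 3.98 × 10^-4 = 2.51 × 10^-11
From the ICE table, Ka = x²/(0.34 − x) = 2.51 × 10^-11.
Neglecting x in the denominator: x = √(2.51 × 10^-11 × 0.34) = 2.92 × 10^-6 M
pH = −log[H+] = −log(2.92 × 10^-6) = 5.53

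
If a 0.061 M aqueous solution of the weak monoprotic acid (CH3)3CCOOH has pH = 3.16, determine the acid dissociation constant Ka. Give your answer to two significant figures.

[H+] = 10^(-3.16) = 6.92 × 10^-4 M
At equilibrium [HA] = 0.061 − 6.92 × 10^-4 = 6.03 × 10^-2 M
Ka = [H+][A-]/[HA] = (6.92 × 10^-4)² / 6.03 × 10^-2 = 7.9 × 10^-6

Ka = 7.9 × 10^-6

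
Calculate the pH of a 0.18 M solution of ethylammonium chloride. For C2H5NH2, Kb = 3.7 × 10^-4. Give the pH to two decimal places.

C2H5NH3+ is the conjugate acid of the weak base C2H5NH2.
Ka = Kw/Kb = 1.0×10^-14 / 3.7 × 10^-4 = 2.70 × 10^-11
Ka = [H+]²/(0.18 − [H+]) = 2.70 × 10^-11
Assume [H+] ≪ 0.18: [H+] ≈ √(2.70 × 10^-11 × 0.18) = 2.20 × 10^-6 M
pH = −log(2.20 × 10^-6) = 5.66

pH = 5.66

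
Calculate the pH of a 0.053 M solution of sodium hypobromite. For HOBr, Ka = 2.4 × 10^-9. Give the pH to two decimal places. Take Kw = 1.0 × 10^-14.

OBr- is the conjugate base of the weak acid HOBr.
Kb = Kw/Ka = 1.0×10^-14 / 2.4 × 10^-9 = 4.17 × 10^-6
From the ICE table, Kb = [OH-]²/(0.053 − [OH-]) = 4.17 × 10^-6.
Since Kb ≪ C₀, [OH-] ≈ √(Kb·C₀) = 4.70 × 10^-4 M.
pOH = −log(4.70 × 10^-4) = 3.33; pH = 14.00 − 3.33 = 10.67

pH = 10.67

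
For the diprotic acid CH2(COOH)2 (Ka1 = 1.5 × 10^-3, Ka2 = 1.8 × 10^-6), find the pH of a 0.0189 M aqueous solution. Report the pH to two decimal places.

pH = 2.33

Since Ka1 ≫ Ka2, the first ionization dominates [H+].
Ka1 = x²/(0.0189 − x) = 1.5 × 10^-3
Solving the quadratic: x = (−Ka1 + √(Ka1² + 4·Ka1·C₀))/2 = 4.63 × 10^-3 M
pH = −log(4.63 × 10^-3) = 2.33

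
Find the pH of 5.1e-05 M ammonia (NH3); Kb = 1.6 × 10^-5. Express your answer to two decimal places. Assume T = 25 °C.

NH3 + H2O ⇌ NH4+ + OH-
Let x = [OH-] at equilibrium. Kb = x²/(5.1e-05 − x).
x is not negligible relative to C₀; solve x² + 1.6e-05·x − 8.16e-10 = 0.
x = [−1.6e-05 + √(1.6e-05² + 3.26e-09)]/2 = 2.17 × 10^-5 M
pOH = −log(2.17 × 10^-5) = 4.66; pH = 14.00 − 4.66 = 9.34

pH = 9.34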